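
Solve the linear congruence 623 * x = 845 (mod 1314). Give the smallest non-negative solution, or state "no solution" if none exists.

First find gcd(623, 1314):
1314 = 2·623 + 68
623 = 9·68 + 11
68 = 6·11 + 2
11 = 5·2 + 1
2 = 2·1 + 0
gcd = 1, so a unique solution mod 1314 exists.
Back-substitute for the Bézout coefficients:
1 = 11 − 5·2
1 = −5·68 + 31·11
1 = 31·623 − 284·68
1 = −284·1314 + 599·623
So 623·(599) ≡ 1 (mod 1314), giving 623⁻¹ ≡ 599.
x ≡ 623⁻¹·845 ≡ 599·845 ≡ 265 (mod 1314).

265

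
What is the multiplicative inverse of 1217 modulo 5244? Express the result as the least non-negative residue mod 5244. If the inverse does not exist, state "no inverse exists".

2357

Apply the Euclidean algorithm to 5244 and 1217:
5244 = 4·1217 + 376
1217 = 3·376 + 89
376 = 4·89 + 20
89 = 4·20 + 9
20 = 2·9 + 2
9 = 4·2 + 1
2 = 2·1 + 0
The gcd is 1. Working backward:
1 = 9 − 4·2
1 = −4·20 + 9·9
1 = 9·89 − 40·20
1 = −40·376 + 169·89
1 = 169·1217 − 547·376
1 = −547·5244 + 2357·1217
So 1217·2357 ≡ 1 (mod 5244).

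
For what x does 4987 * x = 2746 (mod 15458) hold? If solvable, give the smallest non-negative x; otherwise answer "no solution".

6826

First find gcd(4987, 15458):
15458 = 3*4987 + 497
4987 = 10*497 + 17
497 = 29*17 + 4
17 = 4*4 + 1
4 = 4*1 + 0
gcd = 1, so a unique solution mod 15458 exists.
Back-substitute for the Bézout coefficients:
1 = 17 − 4·4
1 = −4·497 + 117·17
1 = 117·4987 − 1174·497
1 = −1174·15458 + 3639·4987
So 4987·(3639) ≡ 1 (mod 15458), giving 4987⁻¹ ≡ 3639.
x ≡ 4987⁻¹·2746 ≡ 3639·2746 ≡ 6826 (mod 15458).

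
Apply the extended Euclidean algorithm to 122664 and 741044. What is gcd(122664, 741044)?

4

Apply Euclid's algorithm to 741044 and 122664:
741044 = 6×122664 + 5060
122664 = 24×5060 + 1224
5060 = 4×1224 + 164
1224 = 7×164 + 76
164 = 2×76 + 12
76 = 6×12 + 4
12 = 3×4 + 0
gcd(122664, 741044) = 4.
Back-substituting:
4 = 76 − 6·12
4 = −6·164 + 13·76
4 = 13·1224 − 97·164
4 = −97·5060 + 401·1224
4 = 401·122664 − 9721·5060
4 = −9721·741044 + 58727·122664
So 4 = (-9721)·741044 + (58727)·122664.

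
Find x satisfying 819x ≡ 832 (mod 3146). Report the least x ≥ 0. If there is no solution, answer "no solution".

First find gcd(819, 3146):
3146 = 3·819 + 689
819 = 1·689 + 130
689 = 5·130 + 39
130 = 3·39 + 13
39 = 3·13 + 0
gcd = 13 and 13 | 832, so solutions exist. Divide through by 13: 63x ≡ 64 (mod 242).
Now find 63⁻¹ mod 242:
242 = 3·63 + 53
63 = 1·53 + 10
53 = 5·10 + 3
10 = 3·3 + 1
3 = 3·1 + 0
Back-substitute:
1 = 10 − 3·3
1 = −3·53 + 16·10
1 = 16·63 − 19·53
1 = −19·242 + 73·63
So 63⁻¹ ≡ 73 (mod 242).
Then x ≡ 73·64 ≡ 74 (mod 242); the smallest non-negative solution is x = 74.

74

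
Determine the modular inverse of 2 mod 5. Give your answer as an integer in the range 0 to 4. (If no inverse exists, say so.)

gcd(5, 2) by repeated division:
5 = 2*2 + 1
2 = 2*1 + 0
The gcd is 1. Working backward:
1 = 5 − 2·2
Hence 2⁻¹ ≡ -2 ≡ 3 (mod 5).

3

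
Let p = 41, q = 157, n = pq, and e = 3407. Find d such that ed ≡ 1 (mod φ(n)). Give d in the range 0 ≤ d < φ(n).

φ(n) = (p−1)(q−1) = 40·156 = 6240.
Need d with 3407·d ≡ 1 (mod 6240). Apply the extended Euclidean algorithm:
6240 = 1*3407 + 2833
3407 = 1*2833 + 574
2833 = 4*574 + 537
574 = 1*537 + 37
537 = 14*37 + 19
37 = 1*19 + 18
19 = 1*18 + 1
18 = 18*1 + 0
Back-substitute:
1 = 19 − 18
1 = −37 + 2·19
1 = 2·537 − 29·37
1 = −29·574 + 31·537
1 = 31·2833 − 153·574
1 = −153·3407 + 184·2833
1 = 184·6240 − 337·3407
So 3407·(-337) ≡ 1 (mod 6240), hence d ≡ -337 ≡ 5903 (mod 6240).

5903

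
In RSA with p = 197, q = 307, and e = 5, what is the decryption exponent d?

47981

φ(n) = (p−1)(q−1) = 196·306 = 59976.
Need d with 5·d ≡ 1 (mod 59976). Apply the extended Euclidean algorithm:
59976 = 11995·5 + 1
5 = 5·1 + 0
Back-substitute:
1 = 59976 − 11995·5
So 5·(-11995) ≡ 1 (mod 59976), hence d ≡ -11995 ≡ 47981 (mod 59976).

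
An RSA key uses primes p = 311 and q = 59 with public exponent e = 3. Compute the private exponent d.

φ(n) = (p−1)(q−1) = 310·58 = 17980.
Need d with 3·d ≡ 1 (mod 17980). Apply the extended Euclidean algorithm:
17980 = 5993*3 + 1
3 = 3*1 + 0
Back-substitute:
1 = 17980 − 5993·3
So 3·(-5993) ≡ 1 (mod 17980), hence d ≡ -5993 ≡ 11987 (mod 17980).

11987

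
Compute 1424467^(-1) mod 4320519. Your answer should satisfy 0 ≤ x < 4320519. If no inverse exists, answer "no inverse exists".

Apply the Euclidean algorithm to 4320519 and 1424467:
4320519 = 3·1424467 + 47118
1424467 = 30·47118 + 10927
47118 = 4·10927 + 3410
10927 = 3·3410 + 697
3410 = 4·697 + 622
697 = 1·622 + 75
622 = 8·75 + 22
75 = 3·22 + 9
22 = 2·9 + 4
9 = 2·4 + 1
4 = 4·1 + 0
The gcd is 1. Working backward:
1 = 9 − 2·4
1 = −2·22 + 5·9
1 = 5·75 − 17·22
1 = −17·622 + 141·75
1 = 141·697 − 158·622
1 = −158·3410 + 773·697
1 = 773·10927 − 2477·3410
1 = −2477·47118 + 10681·10927
1 = 10681·1424467 − 322907·47118
1 = −322907·4320519 + 979402·1424467
So 1424467·979402 ≡ 1 (mod 4320519).

979402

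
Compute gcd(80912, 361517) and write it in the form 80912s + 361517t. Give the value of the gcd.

13

Euclidean algorithm:
361517 = 4*80912 + 37869
80912 = 2*37869 + 5174
37869 = 7*5174 + 1651
5174 = 3*1651 + 221
1651 = 7*221 + 104
221 = 2*104 + 13
104 = 8*13 + 0
gcd(80912, 361517) = 13.
Express as a combination:
13 = 221 − 2·104
13 = −2·1651 + 15·221
13 = 15·5174 − 47·1651
13 = −47·37869 + 344·5174
13 = 344·80912 − 735·37869
13 = −735·361517 + 3284·80912
So 13 = (-735)·361517 + (3284)·80912.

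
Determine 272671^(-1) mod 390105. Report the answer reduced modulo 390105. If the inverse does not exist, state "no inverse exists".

gcd(390105, 272671) by repeated division:
390105 = 1×272671 + 117434
272671 = 2×117434 + 37803
117434 = 3×37803 + 4025
37803 = 9×4025 + 1578
4025 = 2×1578 + 869
1578 = 1×869 + 709
869 = 1×709 + 160
709 = 4×160 + 69
160 = 2×69 + 22
69 = 3×22 + 3
22 = 7×3 + 1
3 = 3×1 + 0
The gcd is 1. Working backward:
1 = 22 − 7·3
1 = −7·69 + 22·22
1 = 22·160 − 51·69
1 = −51·709 + 226·160
1 = 226·869 − 277·709
1 = −277·1578 + 503·869
1 = 503·4025 − 1283·1578
1 = −1283·37803 + 12050·4025
1 = 12050·117434 − 37433·37803
1 = −37433·272671 + 86916·117434
1 = 86916·390105 − 124349·272671
Thus 272671·(-124349) ≡ 1 (mod 390105); reducing, -124349 mod 390105 = 265756.

265756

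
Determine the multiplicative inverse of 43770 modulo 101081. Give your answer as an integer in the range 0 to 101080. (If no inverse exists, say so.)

19304

Extended Euclidean algorithm:
101081 = 2·43770 + 13541
43770 = 3·13541 + 3147
13541 = 4·3147 + 953
3147 = 3·953 + 288
953 = 3·288 + 89
288 = 3·89 + 21
89 = 4·21 + 5
21 = 4·5 + 1
5 = 5·1 + 0
Since gcd(43770, 101081) = 1, back-substitute to write 1 as a combination:
1 = 21 − 4·5
1 = −4·89 + 17·21
1 = 17·288 − 55·89
1 = −55·953 + 182·288
1 = 182·3147 − 601·953
1 = −601·13541 + 2586·3147
1 = 2586·43770 − 8359·13541
1 = −8359·101081 + 19304·43770
So 43770·19304 ≡ 1 (mod 101081).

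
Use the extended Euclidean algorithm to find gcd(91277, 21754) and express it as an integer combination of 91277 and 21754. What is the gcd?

Repeated division:
91277 = 4*21754 + 4261
21754 = 5*4261 + 449
4261 = 9*449 + 220
449 = 2*220 + 9
220 = 24*9 + 4
9 = 2*4 + 1
4 = 4*1 + 0
gcd(91277, 21754) = 1.
Express as a combination:
1 = 9 − 2·4
1 = −2·220 + 49·9
1 = 49·449 − 100·220
1 = −100·4261 + 949·449
1 = 949·21754 − 4845·4261
1 = −4845·91277 + 20329·21754
So 1 = (-4845)·91277 + (20329)·21754.

1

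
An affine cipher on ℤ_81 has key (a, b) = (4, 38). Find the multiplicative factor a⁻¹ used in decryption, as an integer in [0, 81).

Extended Euclidean algorithm:
81 = 20·4 + 1
4 = 4·1 + 0
gcd = 1, so the inverse exists. Back-substitute:
1 = 81 − 20·4
Hence 4⁻¹ ≡ -20 ≡ 61 (mod 81).

61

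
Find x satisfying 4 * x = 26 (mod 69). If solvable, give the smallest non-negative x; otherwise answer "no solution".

First find gcd(4, 69):
69 = 17×4 + 1
4 = 4×1 + 0
gcd = 1, so a unique solution mod 69 exists.
Back-substitute for the Bézout coefficients:
1 = 69 − 17·4
So 4·(-17) ≡ 1 (mod 69), giving 4⁻¹ ≡ 52.
x ≡ 4⁻¹·26 ≡ 52·26 ≡ 41 (mod 69).

41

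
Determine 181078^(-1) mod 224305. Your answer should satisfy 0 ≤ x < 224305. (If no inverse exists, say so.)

194297

Extended Euclidean algorithm:
224305 = 1·181078 + 43227
181078 = 4·43227 + 8170
43227 = 5·8170 + 2377
8170 = 3·2377 + 1039
2377 = 2·1039 + 299
1039 = 3·299 + 142
299 = 2·142 + 15
142 = 9·15 + 7
15 = 2·7 + 1
7 = 7·1 + 0
Since gcd(181078, 224305) = 1, back-substitute to write 1 as a combination:
1 = 15 − 2·7
1 = −2·142 + 19·15
1 = 19·299 − 40·142
1 = −40·1039 + 139·299
1 = 139·2377 − 318·1039
1 = −318·8170 + 1093·2377
1 = 1093·43227 − 5783·8170
1 = −5783·181078 + 24225·43227
1 = 24225·224305 − 30008·181078
So 181078·(-30008) ≡ 1 (mod 224305), and -30008 ≡ 194297 (mod 224305).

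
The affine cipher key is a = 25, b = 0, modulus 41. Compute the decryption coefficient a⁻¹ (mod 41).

23

Extended Euclidean algorithm:
41 = 1×25 + 16
25 = 1×16 + 9
16 = 1×9 + 7
9 = 1×7 + 2
7 = 3×2 + 1
2 = 2×1 + 0
The gcd is 1. Working backward:
1 = 7 − 3·2
1 = −3·9 + 4·7
1 = 4·16 − 7·9
1 = −7·25 + 11·16
1 = 11·41 − 18·25
So 25·(-18) ≡ 1 (mod 41), and -18 ≡ 23 (mod 41).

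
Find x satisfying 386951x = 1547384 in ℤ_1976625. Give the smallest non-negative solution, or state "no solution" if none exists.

59959

First find gcd(386951, 1976625):
1976625 = 5*386951 + 41870
386951 = 9*41870 + 10121
41870 = 4*10121 + 1386
10121 = 7*1386 + 419
1386 = 3*419 + 129
419 = 3*129 + 32
129 = 4*32 + 1
32 = 32*1 + 0
gcd = 1, so a unique solution mod 1976625 exists.
Back-substitute for the Bézout coefficients:
1 = 129 − 4·32
1 = −4·419 + 13·129
1 = 13·1386 − 43·419
1 = −43·10121 + 314·1386
1 = 314·41870 − 1299·10121
1 = −1299·386951 + 12005·41870
1 = 12005·1976625 − 61324·386951
So 386951·(-61324) ≡ 1 (mod 1976625), giving 386951⁻¹ ≡ 1915301.
x ≡ 386951⁻¹·1547384 ≡ 1915301·1547384 ≡ 59959 (mod 1976625).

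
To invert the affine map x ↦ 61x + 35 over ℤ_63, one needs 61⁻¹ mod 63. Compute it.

Extended Euclidean algorithm:
63 = 1·61 + 2
61 = 30·2 + 1
2 = 2·1 + 0
Since gcd(61, 63) = 1, back-substitute to write 1 as a combination:
1 = 61 − 30·2
1 = −30·63 + 31·61
So 61·31 ≡ 1 (mod 63).

31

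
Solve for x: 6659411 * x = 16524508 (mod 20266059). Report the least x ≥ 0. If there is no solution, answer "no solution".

First find gcd(6659411, 20266059):
20266059 = 3×6659411 + 287826
6659411 = 23×287826 + 39413
287826 = 7×39413 + 11935
39413 = 3×11935 + 3608
11935 = 3×3608 + 1111
3608 = 3×1111 + 275
1111 = 4×275 + 11
275 = 25×11 + 0
gcd = 11 and 11 | 16524508, so solutions exist. Divide through by 11: 605401x ≡ 1502228 (mod 1842369).
Now find 605401⁻¹ mod 1842369:
1842369 = 3*605401 + 26166
605401 = 23*26166 + 3583
26166 = 7*3583 + 1085
3583 = 3*1085 + 328
1085 = 3*328 + 101
328 = 3*101 + 25
101 = 4*25 + 1
25 = 25*1 + 0
Back-substitute:
1 = 101 − 4·25
1 = −4·328 + 13·101
1 = 13·1085 − 43·328
1 = −43·3583 + 142·1085
1 = 142·26166 − 1037·3583
1 = −1037·605401 + 23993·26166
1 = 23993·1842369 − 73016·605401
So 605401·(-73016) ≡ 1 (mod 1842369), i.e. 605401⁻¹ ≡ 1769353.
Then x ≡ 1769353·1502228 ≡ 601136 (mod 1842369); the smallest non-negative solution is x = 601136.

601136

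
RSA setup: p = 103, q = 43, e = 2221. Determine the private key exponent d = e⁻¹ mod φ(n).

φ(n) = (p−1)(q−1) = 102·42 = 4284.
Need d with 2221·d ≡ 1 (mod 4284). Apply the extended Euclidean algorithm:
4284 = 1*2221 + 2063
2221 = 1*2063 + 158
2063 = 13*158 + 9
158 = 17*9 + 5
9 = 1*5 + 4
5 = 1*4 + 1
4 = 4*1 + 0
Back-substitute:
1 = 5 − 4
1 = −9 + 2·5
1 = 2·158 − 35·9
1 = −35·2063 + 457·158
1 = 457·2221 − 492·2063
1 = −492·4284 + 949·2221
So 2221·949 ≡ 1 (mod 4284), hence d = 949.

949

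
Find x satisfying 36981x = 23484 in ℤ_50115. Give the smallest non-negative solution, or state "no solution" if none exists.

44

First find gcd(36981, 50115):
50115 = 1*36981 + 13134
36981 = 2*13134 + 10713
13134 = 1*10713 + 2421
10713 = 4*2421 + 1029
2421 = 2*1029 + 363
1029 = 2*363 + 303
363 = 1*303 + 60
303 = 5*60 + 3
60 = 20*3 + 0
gcd = 3 and 3 | 23484, so solutions exist. Divide through by 3: 12327x ≡ 7828 (mod 16705).
Now find 12327⁻¹ mod 16705:
16705 = 1·12327 + 4378
12327 = 2·4378 + 3571
4378 = 1·3571 + 807
3571 = 4·807 + 343
807 = 2·343 + 121
343 = 2·121 + 101
121 = 1·101 + 20
101 = 5·20 + 1
20 = 20·1 + 0
Back-substitute:
1 = 101 − 5·20
1 = −5·121 + 6·101
1 = 6·343 − 17·121
1 = −17·807 + 40·343
1 = 40·3571 − 177·807
1 = −177·4378 + 217·3571
1 = 217·12327 − 611·4378
1 = −611·16705 + 828·12327
So 12327⁻¹ ≡ 828 (mod 16705).
Then x ≡ 828·7828 ≡ 44 (mod 16705); the smallest non-negative solution is x = 44.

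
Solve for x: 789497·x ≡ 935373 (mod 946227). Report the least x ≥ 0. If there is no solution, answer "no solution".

First find gcd(789497, 946227):
946227 = 1*789497 + 156730
789497 = 5*156730 + 5847
156730 = 26*5847 + 4708
5847 = 1*4708 + 1139
4708 = 4*1139 + 152
1139 = 7*152 + 75
152 = 2*75 + 2
75 = 37*2 + 1
2 = 2*1 + 0
gcd = 1, so a unique solution mod 946227 exists.
Back-substitute for the Bézout coefficients:
1 = 75 − 37·2
1 = −37·152 + 75·75
1 = 75·1139 − 562·152
1 = −562·4708 + 2323·1139
1 = 2323·5847 − 2885·4708
1 = −2885·156730 + 77333·5847
1 = 77333·789497 − 389550·156730
1 = −389550·946227 + 466883·789497
So 789497·(466883) ≡ 1 (mod 946227), giving 789497⁻¹ ≡ 466883.
x ≡ 789497⁻¹·935373 ≡ 466883·935373 ≡ 443730 (mod 946227).

443730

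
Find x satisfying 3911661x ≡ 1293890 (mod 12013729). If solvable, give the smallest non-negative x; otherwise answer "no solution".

337108

First find gcd(3911661, 12013729):
12013729 = 3×3911661 + 278746
3911661 = 14×278746 + 9217
278746 = 30×9217 + 2236
9217 = 4×2236 + 273
2236 = 8×273 + 52
273 = 5×52 + 13
52 = 4×13 + 0
gcd = 13 and 13 | 1293890, so solutions exist. Divide through by 13: 300897x ≡ 99530 (mod 924133).
Now find 300897⁻¹ mod 924133:
924133 = 3×300897 + 21442
300897 = 14×21442 + 709
21442 = 30×709 + 172
709 = 4×172 + 21
172 = 8×21 + 4
21 = 5×4 + 1
4 = 4×1 + 0
Back-substitute:
1 = 21 − 5·4
1 = −5·172 + 41·21
1 = 41·709 − 169·172
1 = −169·21442 + 5111·709
1 = 5111·300897 − 71723·21442
1 = −71723·924133 + 220280·300897
So 300897⁻¹ ≡ 220280 (mod 924133).
Then x ≡ 220280·99530 ≡ 337108 (mod 924133); the smallest non-negative solution is x = 337108.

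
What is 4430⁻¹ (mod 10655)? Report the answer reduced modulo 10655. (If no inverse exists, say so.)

no inverse exists

Euclidean algorithm on 10655, 4430:
10655 = 2·4430 + 1795
4430 = 2·1795 + 840
1795 = 2·840 + 115
840 = 7·115 + 35
115 = 3·35 + 10
35 = 3·10 + 5
10 = 2·5 + 0
The gcd is 5, not 1, hence no inverse exists.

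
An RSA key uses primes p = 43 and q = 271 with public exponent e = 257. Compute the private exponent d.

φ(n) = (p−1)(q−1) = 42·270 = 11340.
Need d with 257·d ≡ 1 (mod 11340). Apply the extended Euclidean algorithm:
11340 = 44×257 + 32
257 = 8×32 + 1
32 = 32×1 + 0
Back-substitute:
1 = 257 − 8·32
1 = −8·11340 + 353·257
So 257·353 ≡ 1 (mod 11340), hence d = 353.

353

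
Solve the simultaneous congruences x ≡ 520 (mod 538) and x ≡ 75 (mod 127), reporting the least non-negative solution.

Write x = 520 + 538·k. Then 538·k ≡ 75 − 520 ≡ 63 (mod 127).
Need 538⁻¹ mod 127. Extended Euclid on (127, 30):
127 = 4·30 + 7
30 = 4·7 + 2
7 = 3·2 + 1
2 = 2·1 + 0
Back-substitute:
1 = 7 − 3·2
1 = −3·30 + 13·7
1 = 13·127 − 55·30
538⁻¹ ≡ 72 (mod 127), so k ≡ 72·63 ≡ 91 (mod 127).
x = 520 + 538·91 = 49478.

49478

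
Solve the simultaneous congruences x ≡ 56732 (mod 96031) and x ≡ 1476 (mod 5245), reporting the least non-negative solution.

Write x = 56732 + 96031·k. Then 96031·k ≡ 1476 − 56732 ≡ 2439 (mod 5245).
Need 96031⁻¹ mod 5245. Extended Euclid on (5245, 1621):
5245 = 3*1621 + 382
1621 = 4*382 + 93
382 = 4*93 + 10
93 = 9*10 + 3
10 = 3*3 + 1
3 = 3*1 + 0
Back-substitute:
1 = 10 − 3·3
1 = −3·93 + 28·10
1 = 28·382 − 115·93
1 = −115·1621 + 488·382
1 = 488·5245 − 1579·1621
96031⁻¹ ≡ 3666 (mod 5245), so k ≡ 3666·2439 ≡ 3894 (mod 5245).
x = 56732 + 96031·3894 = 374001446.

374001446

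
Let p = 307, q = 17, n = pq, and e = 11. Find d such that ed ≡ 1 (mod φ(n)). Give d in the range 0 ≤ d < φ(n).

4451

φ(n) = (p−1)(q−1) = 306·16 = 4896.
Need d with 11·d ≡ 1 (mod 4896). Apply the extended Euclidean algorithm:
4896 = 445·11 + 1
11 = 11·1 + 0
Back-substitute:
1 = 4896 − 445·11
So 11·(-445) ≡ 1 (mod 4896), hence d ≡ -445 ≡ 4451 (mod 4896).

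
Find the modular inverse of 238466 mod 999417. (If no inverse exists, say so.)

691121

gcd(999417, 238466) by repeated division:
999417 = 4*238466 + 45553
238466 = 5*45553 + 10701
45553 = 4*10701 + 2749
10701 = 3*2749 + 2454
2749 = 1*2454 + 295
2454 = 8*295 + 94
295 = 3*94 + 13
94 = 7*13 + 3
13 = 4*3 + 1
3 = 3*1 + 0
Since gcd(238466, 999417) = 1, back-substitute to write 1 as a combination:
1 = 13 − 4·3
1 = −4·94 + 29·13
1 = 29·295 − 91·94
1 = −91·2454 + 757·295
1 = 757·2749 − 848·2454
1 = −848·10701 + 3301·2749
1 = 3301·45553 − 14052·10701
1 = −14052·238466 + 73561·45553
1 = 73561·999417 − 308296·238466
Hence 238466⁻¹ ≡ -308296 ≡ 691121 (mod 999417).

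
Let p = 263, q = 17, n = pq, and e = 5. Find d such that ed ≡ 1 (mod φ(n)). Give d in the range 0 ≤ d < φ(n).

1677

φ(n) = (p−1)(q−1) = 262·16 = 4192.
Need d with 5·d ≡ 1 (mod 4192). Apply the extended Euclidean algorithm:
4192 = 838×5 + 2
5 = 2×2 + 1
2 = 2×1 + 0
Back-substitute:
1 = 5 − 2·2
1 = −2·4192 + 1677·5
So 5·1677 ≡ 1 (mod 4192), hence d = 1677.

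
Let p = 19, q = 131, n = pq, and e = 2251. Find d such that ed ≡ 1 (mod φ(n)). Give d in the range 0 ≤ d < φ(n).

φ(n) = (p−1)(q−1) = 18·130 = 2340.
Need d with 2251·d ≡ 1 (mod 2340). Apply the extended Euclidean algorithm:
2340 = 1×2251 + 89
2251 = 25×89 + 26
89 = 3×26 + 11
26 = 2×11 + 4
11 = 2×4 + 3
4 = 1×3 + 1
3 = 3×1 + 0
Back-substitute:
1 = 4 − 3
1 = −11 + 3·4
1 = 3·26 − 7·11
1 = −7·89 + 24·26
1 = 24·2251 − 607·89
1 = −607·2340 + 631·2251
So 2251·631 ≡ 1 (mod 2340), hence d = 631.

631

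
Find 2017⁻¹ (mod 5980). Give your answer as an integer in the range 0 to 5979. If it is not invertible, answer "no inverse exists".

gcd(5980, 2017) by repeated division:
5980 = 2*2017 + 1946
2017 = 1*1946 + 71
1946 = 27*71 + 29
71 = 2*29 + 13
29 = 2*13 + 3
13 = 4*3 + 1
3 = 3*1 + 0
gcd = 1, so the inverse exists. Back-substitute:
1 = 13 − 4·3
1 = −4·29 + 9·13
1 = 9·71 − 22·29
1 = −22·1946 + 603·71
1 = 603·2017 − 625·1946
1 = −625·5980 + 1853·2017
So 2017·1853 ≡ 1 (mod 5980).

1853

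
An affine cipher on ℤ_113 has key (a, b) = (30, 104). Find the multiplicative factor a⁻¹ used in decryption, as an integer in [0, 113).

gcd(113, 30) by repeated division:
113 = 3*30 + 23
30 = 1*23 + 7
23 = 3*7 + 2
7 = 3*2 + 1
2 = 2*1 + 0
Since gcd(30, 113) = 1, back-substitute to write 1 as a combination:
1 = 7 − 3·2
1 = −3·23 + 10·7
1 = 10·30 − 13·23
1 = −13·113 + 49·30
So 30·49 ≡ 1 (mod 113).

49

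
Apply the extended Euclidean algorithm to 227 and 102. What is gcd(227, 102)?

Euclidean algorithm:
227 = 2×102 + 23
102 = 4×23 + 10
23 = 2×10 + 3
10 = 3×3 + 1
3 = 3×1 + 0
gcd(227, 102) = 1.
Working backward:
1 = 10 − 3·3
1 = −3·23 + 7·10
1 = 7·102 − 31·23
1 = −31·227 + 69·102
So 1 = (-31)·227 + (69)·102.

1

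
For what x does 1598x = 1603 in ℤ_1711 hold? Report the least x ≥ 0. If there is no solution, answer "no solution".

1182

First find gcd(1598, 1711):
1711 = 1·1598 + 113
1598 = 14·113 + 16
113 = 7·16 + 1
16 = 16·1 + 0
gcd = 1, so a unique solution mod 1711 exists.
Back-substitute for the Bézout coefficients:
1 = 113 − 7·16
1 = −7·1598 + 99·113
1 = 99·1711 − 106·1598
So 1598·(-106) ≡ 1 (mod 1711), giving 1598⁻¹ ≡ 1605.
x ≡ 1598⁻¹·1603 ≡ 1605·1603 ≡ 1182 (mod 1711).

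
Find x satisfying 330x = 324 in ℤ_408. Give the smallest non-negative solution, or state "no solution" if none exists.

22

First find gcd(330, 408):
408 = 1*330 + 78
330 = 4*78 + 18
78 = 4*18 + 6
18 = 3*6 + 0
gcd = 6 and 6 | 324, so solutions exist. Divide through by 6: 55x ≡ 54 (mod 68).
Now find 55⁻¹ mod 68:
68 = 1×55 + 13
55 = 4×13 + 3
13 = 4×3 + 1
3 = 3×1 + 0
Back-substitute:
1 = 13 − 4·3
1 = −4·55 + 17·13
1 = 17·68 − 21·55
So 55·(-21) ≡ 1 (mod 68), i.e. 55⁻¹ ≡ 47.
Then x ≡ 47·54 ≡ 22 (mod 68); the smallest non-negative solution is x = 22.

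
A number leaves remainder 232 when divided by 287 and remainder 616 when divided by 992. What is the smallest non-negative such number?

Write x = 232 + 287·k. Then 287·k ≡ 616 − 232 ≡ 384 (mod 992).
Need 287⁻¹ mod 992. Extended Euclid on (992, 287):
992 = 3·287 + 131
287 = 2·131 + 25
131 = 5·25 + 6
25 = 4·6 + 1
6 = 6·1 + 0
Back-substitute:
1 = 25 − 4·6
1 = −4·131 + 21·25
1 = 21·287 − 46·131
1 = −46·992 + 159·287
287⁻¹ ≡ 159 (mod 992), so k ≡ 159·384 ≡ 544 (mod 992).
x = 232 + 287·544 = 156360.

156360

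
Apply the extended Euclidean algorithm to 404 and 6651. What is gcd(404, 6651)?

1

Repeated division:
6651 = 16*404 + 187
404 = 2*187 + 30
187 = 6*30 + 7
30 = 4*7 + 2
7 = 3*2 + 1
2 = 2*1 + 0
gcd(404, 6651) = 1.
Back-substituting:
1 = 7 − 3·2
1 = −3·30 + 13·7
1 = 13·187 − 81·30
1 = −81·404 + 175·187
1 = 175·6651 − 2881·404
So 1 = (175)·6651 + (-2881)·404.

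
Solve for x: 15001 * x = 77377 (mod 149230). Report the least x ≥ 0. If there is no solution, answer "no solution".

First find gcd(15001, 149230):
149230 = 9·15001 + 14221
15001 = 1·14221 + 780
14221 = 18·780 + 181
780 = 4·181 + 56
181 = 3·56 + 13
56 = 4·13 + 4
13 = 3·4 + 1
4 = 4·1 + 0
gcd = 1, so a unique solution mod 149230 exists.
Back-substitute for the Bézout coefficients:
1 = 13 − 3·4
1 = −3·56 + 13·13
1 = 13·181 − 42·56
1 = −42·780 + 181·181
1 = 181·14221 − 3300·780
1 = −3300·15001 + 3481·14221
1 = 3481·149230 − 34629·15001
So 15001·(-34629) ≡ 1 (mod 149230), giving 15001⁻¹ ≡ 114601.
x ≡ 15001⁻¹·77377 ≡ 114601·77377 ≡ 85747 (mod 149230).

85747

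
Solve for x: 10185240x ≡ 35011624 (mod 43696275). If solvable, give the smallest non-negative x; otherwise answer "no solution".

no solution

gcd(10185240, 43696275):
43696275 = 4*10185240 + 2955315
10185240 = 3*2955315 + 1319295
2955315 = 2*1319295 + 316725
1319295 = 4*316725 + 52395
316725 = 6*52395 + 2355
52395 = 22*2355 + 585
2355 = 4*585 + 15
585 = 39*15 + 0
gcd = 15, but 15 ∤ 35011624, so the congruence has no solution.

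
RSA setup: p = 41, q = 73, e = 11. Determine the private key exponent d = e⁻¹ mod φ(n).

1571

φ(n) = (p−1)(q−1) = 40·72 = 2880.
Need d with 11·d ≡ 1 (mod 2880). Apply the extended Euclidean algorithm:
2880 = 261×11 + 9
11 = 1×9 + 2
9 = 4×2 + 1
2 = 2×1 + 0
Back-substitute:
1 = 9 − 4·2
1 = −4·11 + 5·9
1 = 5·2880 − 1309·11
So 11·(-1309) ≡ 1 (mod 2880), hence d ≡ -1309 ≡ 1571 (mod 2880).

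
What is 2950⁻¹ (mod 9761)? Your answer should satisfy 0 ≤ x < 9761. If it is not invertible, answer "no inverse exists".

4993

gcd(9761, 2950) by repeated division:
9761 = 3×2950 + 911
2950 = 3×911 + 217
911 = 4×217 + 43
217 = 5×43 + 2
43 = 21×2 + 1
2 = 2×1 + 0
Since gcd(2950, 9761) = 1, back-substitute to write 1 as a combination:
1 = 43 − 21·2
1 = −21·217 + 106·43
1 = 106·911 − 445·217
1 = −445·2950 + 1441·911
1 = 1441·9761 − 4768·2950
Hence 2950⁻¹ ≡ -4768 ≡ 4993 (mod 9761).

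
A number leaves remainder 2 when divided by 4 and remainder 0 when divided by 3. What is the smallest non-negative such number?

Write x = 2 + 4·k. Then 4·k ≡ 0 − 2 ≡ 1 (mod 3).
Need 4⁻¹ mod 3. Extended Euclid on (3, 1):
3 = 3×1 + 0
4⁻¹ ≡ 1 (mod 3), so k ≡ 1·1 ≡ 1 (mod 3).
x = 2 + 4·1 = 6.

6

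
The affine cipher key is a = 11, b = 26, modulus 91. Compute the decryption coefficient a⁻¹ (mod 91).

gcd(91, 11) by repeated division:
91 = 8*11 + 3
11 = 3*3 + 2
3 = 1*2 + 1
2 = 2*1 + 0
Since gcd(11, 91) = 1, back-substitute to write 1 as a combination:
1 = 3 − 2
1 = −11 + 4·3
1 = 4·91 − 33·11
Thus 11·(-33) ≡ 1 (mod 91); reducing, -33 mod 91 = 58.

58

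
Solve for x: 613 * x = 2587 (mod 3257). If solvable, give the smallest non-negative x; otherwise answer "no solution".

First find gcd(613, 3257):
3257 = 5×613 + 192
613 = 3×192 + 37
192 = 5×37 + 7
37 = 5×7 + 2
7 = 3×2 + 1
2 = 2×1 + 0
gcd = 1, so a unique solution mod 3257 exists.
Back-substitute for the Bézout coefficients:
1 = 7 − 3·2
1 = −3·37 + 16·7
1 = 16·192 − 83·37
1 = −83·613 + 265·192
1 = 265·3257 − 1408·613
So 613·(-1408) ≡ 1 (mod 3257), giving 613⁻¹ ≡ 1849.
x ≡ 613⁻¹·2587 ≡ 1849·2587 ≡ 2087 (mod 3257).

2087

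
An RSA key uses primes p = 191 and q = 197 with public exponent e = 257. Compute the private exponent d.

10433

φ(n) = (p−1)(q−1) = 190·196 = 37240.
Need d with 257·d ≡ 1 (mod 37240). Apply the extended Euclidean algorithm:
37240 = 144·257 + 232
257 = 1·232 + 25
232 = 9·25 + 7
25 = 3·7 + 4
7 = 1·4 + 3
4 = 1·3 + 1
3 = 3·1 + 0
Back-substitute:
1 = 4 − 3
1 = −7 + 2·4
1 = 2·25 − 7·7
1 = −7·232 + 65·25
1 = 65·257 − 72·232
1 = −72·37240 + 10433·257
So 257·10433 ≡ 1 (mod 37240), hence d = 10433.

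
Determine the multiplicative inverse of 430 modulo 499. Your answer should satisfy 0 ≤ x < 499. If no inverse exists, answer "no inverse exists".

94

Extended Euclidean algorithm:
499 = 1*430 + 69
430 = 6*69 + 16
69 = 4*16 + 5
16 = 3*5 + 1
5 = 5*1 + 0
gcd = 1, so the inverse exists. Back-substitute:
1 = 16 − 3·5
1 = −3·69 + 13·16
1 = 13·430 − 81·69
1 = −81·499 + 94·430
So 430·94 ≡ 1 (mod 499).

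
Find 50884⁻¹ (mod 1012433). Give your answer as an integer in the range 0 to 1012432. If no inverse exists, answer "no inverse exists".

Run Euclid on (1012433, 50884):
1012433 = 19*50884 + 45637
50884 = 1*45637 + 5247
45637 = 8*5247 + 3661
5247 = 1*3661 + 1586
3661 = 2*1586 + 489
1586 = 3*489 + 119
489 = 4*119 + 13
119 = 9*13 + 2
13 = 6*2 + 1
2 = 2*1 + 0
The gcd is 1. Working backward:
1 = 13 − 6·2
1 = −6·119 + 55·13
1 = 55·489 − 226·119
1 = −226·1586 + 733·489
1 = 733·3661 − 1692·1586
1 = −1692·5247 + 2425·3661
1 = 2425·45637 − 21092·5247
1 = −21092·50884 + 23517·45637
1 = 23517·1012433 − 467915·50884
Thus 50884·(-467915) ≡ 1 (mod 1012433); reducing, -467915 mod 1012433 = 544518.

544518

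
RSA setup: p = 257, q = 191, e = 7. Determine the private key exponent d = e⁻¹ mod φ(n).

φ(n) = (p−1)(q−1) = 256·190 = 48640.
Need d with 7·d ≡ 1 (mod 48640). Apply the extended Euclidean algorithm:
48640 = 6948*7 + 4
7 = 1*4 + 3
4 = 1*3 + 1
3 = 3*1 + 0
Back-substitute:
1 = 4 − 3
1 = −7 + 2·4
1 = 2·48640 − 13897·7
So 7·(-13897) ≡ 1 (mod 48640), hence d ≡ -13897 ≡ 34743 (mod 48640).

34743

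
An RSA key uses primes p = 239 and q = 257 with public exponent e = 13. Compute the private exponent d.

42181

φ(n) = (p−1)(q−1) = 238·256 = 60928.
Need d with 13·d ≡ 1 (mod 60928). Apply the extended Euclidean algorithm:
60928 = 4686*13 + 10
13 = 1*10 + 3
10 = 3*3 + 1
3 = 3*1 + 0
Back-substitute:
1 = 10 − 3·3
1 = −3·13 + 4·10
1 = 4·60928 − 18747·13
So 13·(-18747) ≡ 1 (mod 60928), hence d ≡ -18747 ≡ 42181 (mod 60928).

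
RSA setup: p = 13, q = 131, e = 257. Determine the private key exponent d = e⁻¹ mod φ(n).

φ(n) = (p−1)(q−1) = 12·130 = 1560.
Need d with 257·d ≡ 1 (mod 1560). Apply the extended Euclidean algorithm:
1560 = 6×257 + 18
257 = 14×18 + 5
18 = 3×5 + 3
5 = 1×3 + 2
3 = 1×2 + 1
2 = 2×1 + 0
Back-substitute:
1 = 3 − 2
1 = −5 + 2·3
1 = 2·18 − 7·5
1 = −7·257 + 100·18
1 = 100·1560 − 607·257
So 257·(-607) ≡ 1 (mod 1560), hence d ≡ -607 ≡ 953 (mod 1560).

953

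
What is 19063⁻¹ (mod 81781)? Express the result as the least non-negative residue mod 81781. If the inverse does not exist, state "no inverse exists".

Apply the Euclidean algorithm to 81781 and 19063:
81781 = 4·19063 + 5529
19063 = 3·5529 + 2476
5529 = 2·2476 + 577
2476 = 4·577 + 168
577 = 3·168 + 73
168 = 2·73 + 22
73 = 3·22 + 7
22 = 3·7 + 1
7 = 7·1 + 0
gcd = 1, so the inverse exists. Back-substitute:
1 = 22 − 3·7
1 = −3·73 + 10·22
1 = 10·168 − 23·73
1 = −23·577 + 79·168
1 = 79·2476 − 339·577
1 = −339·5529 + 757·2476
1 = 757·19063 − 2610·5529
1 = −2610·81781 + 11197·19063
So 19063·11197 ≡ 1 (mod 81781).

11197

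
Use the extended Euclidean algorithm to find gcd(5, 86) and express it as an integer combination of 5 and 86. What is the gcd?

1

Euclidean algorithm:
86 = 17×5 + 1
5 = 5×1 + 0
gcd(5, 86) = 1.
Back-substituting:
1 = 86 − 17·5
So 1 = (1)·86 + (-17)·5.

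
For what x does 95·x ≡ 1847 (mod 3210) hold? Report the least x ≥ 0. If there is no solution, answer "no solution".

gcd(95, 3210):
3210 = 33×95 + 75
95 = 1×75 + 20
75 = 3×20 + 15
20 = 1×15 + 5
15 = 3×5 + 0
gcd = 5, but 5 ∤ 1847, so the congruence has no solution.

no solution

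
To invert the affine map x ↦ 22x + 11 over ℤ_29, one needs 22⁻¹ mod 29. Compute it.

4

gcd(29, 22) by repeated division:
29 = 1×22 + 7
22 = 3×7 + 1
7 = 7×1 + 0
gcd = 1, so the inverse exists. Back-substitute:
1 = 22 − 3·7
1 = −3·29 + 4·22
So 22·4 ≡ 1 (mod 29).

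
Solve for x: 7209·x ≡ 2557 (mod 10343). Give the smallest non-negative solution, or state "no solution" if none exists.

6669

First find gcd(7209, 10343):
10343 = 1·7209 + 3134
7209 = 2·3134 + 941
3134 = 3·941 + 311
941 = 3·311 + 8
311 = 38·8 + 7
8 = 1·7 + 1
7 = 7·1 + 0
gcd = 1, so a unique solution mod 10343 exists.
Back-substitute for the Bézout coefficients:
1 = 8 − 7
1 = −311 + 39·8
1 = 39·941 − 118·311
1 = −118·3134 + 393·941
1 = 393·7209 − 904·3134
1 = −904·10343 + 1297·7209
So 7209·(1297) ≡ 1 (mod 10343), giving 7209⁻¹ ≡ 1297.
x ≡ 7209⁻¹·2557 ≡ 1297·2557 ≡ 6669 (mod 10343).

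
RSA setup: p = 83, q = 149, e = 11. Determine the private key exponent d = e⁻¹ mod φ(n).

φ(n) = (p−1)(q−1) = 82·148 = 12136.
Need d with 11·d ≡ 1 (mod 12136). Apply the extended Euclidean algorithm:
12136 = 1103·11 + 3
11 = 3·3 + 2
3 = 1·2 + 1
2 = 2·1 + 0
Back-substitute:
1 = 3 − 2
1 = −11 + 4·3
1 = 4·12136 − 4413·11
So 11·(-4413) ≡ 1 (mod 12136), hence d ≡ -4413 ≡ 7723 (mod 12136).

7723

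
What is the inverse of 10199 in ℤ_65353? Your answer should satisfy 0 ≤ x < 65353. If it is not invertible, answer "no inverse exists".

58439

Extended Euclidean algorithm:
65353 = 6*10199 + 4159
10199 = 2*4159 + 1881
4159 = 2*1881 + 397
1881 = 4*397 + 293
397 = 1*293 + 104
293 = 2*104 + 85
104 = 1*85 + 19
85 = 4*19 + 9
19 = 2*9 + 1
9 = 9*1 + 0
Since gcd(10199, 65353) = 1, back-substitute to write 1 as a combination:
1 = 19 − 2·9
1 = −2·85 + 9·19
1 = 9·104 − 11·85
1 = −11·293 + 31·104
1 = 31·397 − 42·293
1 = −42·1881 + 199·397
1 = 199·4159 − 440·1881
1 = −440·10199 + 1079·4159
1 = 1079·65353 − 6914·10199
So 10199·(-6914) ≡ 1 (mod 65353), and -6914 ≡ 58439 (mod 65353).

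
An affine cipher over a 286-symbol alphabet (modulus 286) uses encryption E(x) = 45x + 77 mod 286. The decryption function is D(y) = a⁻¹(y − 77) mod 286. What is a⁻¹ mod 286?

89

Extended Euclidean algorithm:
286 = 6·45 + 16
45 = 2·16 + 13
16 = 1·13 + 3
13 = 4·3 + 1
3 = 3·1 + 0
The gcd is 1. Working backward:
1 = 13 − 4·3
1 = −4·16 + 5·13
1 = 5·45 − 14·16
1 = −14·286 + 89·45
So 45·89 ≡ 1 (mod 286).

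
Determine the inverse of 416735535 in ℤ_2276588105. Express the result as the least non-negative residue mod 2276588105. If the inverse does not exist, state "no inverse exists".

no inverse exists

Compute gcd(416735535, 2276588105):
2276588105 = 5×416735535 + 192910430
416735535 = 2×192910430 + 30914675
192910430 = 6×30914675 + 7422380
30914675 = 4×7422380 + 1225155
7422380 = 6×1225155 + 71450
1225155 = 17×71450 + 10505
71450 = 6×10505 + 8420
10505 = 1×8420 + 2085
8420 = 4×2085 + 80
2085 = 26×80 + 5
80 = 16×5 + 0
The gcd is 5, not 1, hence no inverse exists.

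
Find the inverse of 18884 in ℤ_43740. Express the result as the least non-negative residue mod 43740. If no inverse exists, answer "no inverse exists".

no inverse exists

Compute gcd(18884, 43740):
43740 = 2×18884 + 5972
18884 = 3×5972 + 968
5972 = 6×968 + 164
968 = 5×164 + 148
164 = 1×148 + 16
148 = 9×16 + 4
16 = 4×4 + 0
gcd(18884, 43740) = 4 ≠ 1, so 18884 has no multiplicative inverse modulo 43740.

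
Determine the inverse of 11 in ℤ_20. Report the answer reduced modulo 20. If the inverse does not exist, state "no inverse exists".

11

Apply the Euclidean algorithm to 20 and 11:
20 = 1×11 + 9
11 = 1×9 + 2
9 = 4×2 + 1
2 = 2×1 + 0
The gcd is 1. Working backward:
1 = 9 − 4·2
1 = −4·11 + 5·9
1 = 5·20 − 9·11
So 11·(-9) ≡ 1 (mod 20), and -9 ≡ 11 (mod 20).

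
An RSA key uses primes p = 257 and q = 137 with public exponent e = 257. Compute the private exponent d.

φ(n) = (p−1)(q−1) = 256·136 = 34816.
Need d with 257·d ≡ 1 (mod 34816). Apply the extended Euclidean algorithm:
34816 = 135*257 + 121
257 = 2*121 + 15
121 = 8*15 + 1
15 = 15*1 + 0
Back-substitute:
1 = 121 − 8·15
1 = −8·257 + 17·121
1 = 17·34816 − 2303·257
So 257·(-2303) ≡ 1 (mod 34816), hence d ≡ -2303 ≡ 32513 (mod 34816).

32513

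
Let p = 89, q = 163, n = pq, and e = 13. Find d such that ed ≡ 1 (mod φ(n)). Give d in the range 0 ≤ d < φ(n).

8773

φ(n) = (p−1)(q−1) = 88·162 = 14256.
Need d with 13·d ≡ 1 (mod 14256). Apply the extended Euclidean algorithm:
14256 = 1096×13 + 8
13 = 1×8 + 5
8 = 1×5 + 3
5 = 1×3 + 2
3 = 1×2 + 1
2 = 2×1 + 0
Back-substitute:
1 = 3 − 2
1 = −5 + 2·3
1 = 2·8 − 3·5
1 = −3·13 + 5·8
1 = 5·14256 − 5483·13
So 13·(-5483) ≡ 1 (mod 14256), hence d ≡ -5483 ≡ 8773 (mod 14256).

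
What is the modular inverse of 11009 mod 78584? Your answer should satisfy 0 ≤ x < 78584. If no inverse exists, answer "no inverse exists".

25833

Extended Euclidean algorithm:
78584 = 7*11009 + 1521
11009 = 7*1521 + 362
1521 = 4*362 + 73
362 = 4*73 + 70
73 = 1*70 + 3
70 = 23*3 + 1
3 = 3*1 + 0
The gcd is 1. Working backward:
1 = 70 − 23·3
1 = −23·73 + 24·70
1 = 24·362 − 119·73
1 = −119·1521 + 500·362
1 = 500·11009 − 3619·1521
1 = −3619·78584 + 25833·11009
So 11009·25833 ≡ 1 (mod 78584).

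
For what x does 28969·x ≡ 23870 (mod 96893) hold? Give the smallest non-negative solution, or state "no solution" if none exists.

First find gcd(28969, 96893):
96893 = 3*28969 + 9986
28969 = 2*9986 + 8997
9986 = 1*8997 + 989
8997 = 9*989 + 96
989 = 10*96 + 29
96 = 3*29 + 9
29 = 3*9 + 2
9 = 4*2 + 1
2 = 2*1 + 0
gcd = 1, so a unique solution mod 96893 exists.
Back-substitute for the Bézout coefficients:
1 = 9 − 4·2
1 = −4·29 + 13·9
1 = 13·96 − 43·29
1 = −43·989 + 443·96
1 = 443·8997 − 4030·989
1 = −4030·9986 + 4473·8997
1 = 4473·28969 − 12976·9986
1 = −12976·96893 + 43401·28969
So 28969·(43401) ≡ 1 (mod 96893), giving 28969⁻¹ ≡ 43401.
x ≡ 28969⁻¹·23870 ≡ 43401·23870 ≡ 1914 (mod 96893).

1914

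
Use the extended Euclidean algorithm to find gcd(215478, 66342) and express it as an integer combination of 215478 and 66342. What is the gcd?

6

Euclidean algorithm:
215478 = 3·66342 + 16452
66342 = 4·16452 + 534
16452 = 30·534 + 432
534 = 1·432 + 102
432 = 4·102 + 24
102 = 4·24 + 6
24 = 4·6 + 0
gcd(215478, 66342) = 6.
Back-substituting:
6 = 102 − 4·24
6 = −4·432 + 17·102
6 = 17·534 − 21·432
6 = −21·16452 + 647·534
6 = 647·66342 − 2609·16452
6 = −2609·215478 + 8474·66342
So 6 = (-2609)·215478 + (8474)·66342.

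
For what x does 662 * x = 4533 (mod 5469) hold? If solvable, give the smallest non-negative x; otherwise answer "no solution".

First find gcd(662, 5469):
5469 = 8*662 + 173
662 = 3*173 + 143
173 = 1*143 + 30
143 = 4*30 + 23
30 = 1*23 + 7
23 = 3*7 + 2
7 = 3*2 + 1
2 = 2*1 + 0
gcd = 1, so a unique solution mod 5469 exists.
Back-substitute for the Bézout coefficients:
1 = 7 − 3·2
1 = −3·23 + 10·7
1 = 10·30 − 13·23
1 = −13·143 + 62·30
1 = 62·173 − 75·143
1 = −75·662 + 287·173
1 = 287·5469 − 2371·662
So 662·(-2371) ≡ 1 (mod 5469), giving 662⁻¹ ≡ 3098.
x ≡ 662⁻¹·4533 ≡ 3098·4533 ≡ 4311 (mod 5469).

4311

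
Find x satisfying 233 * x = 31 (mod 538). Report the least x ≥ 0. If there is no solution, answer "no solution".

171

First find gcd(233, 538):
538 = 2×233 + 72
233 = 3×72 + 17
72 = 4×17 + 4
17 = 4×4 + 1
4 = 4×1 + 0
gcd = 1, so a unique solution mod 538 exists.
Back-substitute for the Bézout coefficients:
1 = 17 − 4·4
1 = −4·72 + 17·17
1 = 17·233 − 55·72
1 = −55·538 + 127·233
So 233·(127) ≡ 1 (mod 538), giving 233⁻¹ ≡ 127.
x ≡ 233⁻¹·31 ≡ 127·31 ≡ 171 (mod 538).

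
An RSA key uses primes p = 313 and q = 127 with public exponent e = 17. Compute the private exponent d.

4625

φ(n) = (p−1)(q−1) = 312·126 = 39312.
Need d with 17·d ≡ 1 (mod 39312). Apply the extended Euclidean algorithm:
39312 = 2312*17 + 8
17 = 2*8 + 1
8 = 8*1 + 0
Back-substitute:
1 = 17 − 2·8
1 = −2·39312 + 4625·17
So 17·4625 ≡ 1 (mod 39312), hence d = 4625.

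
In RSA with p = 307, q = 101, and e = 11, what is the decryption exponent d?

φ(n) = (p−1)(q−1) = 306·100 = 30600.
Need d with 11·d ≡ 1 (mod 30600). Apply the extended Euclidean algorithm:
30600 = 2781·11 + 9
11 = 1·9 + 2
9 = 4·2 + 1
2 = 2·1 + 0
Back-substitute:
1 = 9 − 4·2
1 = −4·11 + 5·9
1 = 5·30600 − 13909·11
So 11·(-13909) ≡ 1 (mod 30600), hence d ≡ -13909 ≡ 16691 (mod 30600).

16691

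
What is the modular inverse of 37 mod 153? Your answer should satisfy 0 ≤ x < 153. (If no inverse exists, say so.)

gcd(153, 37) by repeated division:
153 = 4×37 + 5
37 = 7×5 + 2
5 = 2×2 + 1
2 = 2×1 + 0
gcd = 1, so the inverse exists. Back-substitute:
1 = 5 − 2·2
1 = −2·37 + 15·5
1 = 15·153 − 62·37
Hence 37⁻¹ ≡ -62 ≡ 91 (mod 153).

91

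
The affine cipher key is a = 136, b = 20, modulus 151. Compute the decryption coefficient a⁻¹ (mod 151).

10

Run Euclid on (151, 136):
151 = 1×136 + 15
136 = 9×15 + 1
15 = 15×1 + 0
The gcd is 1. Working backward:
1 = 136 − 9·15
1 = −9·151 + 10·136
So 136·10 ≡ 1 (mod 151).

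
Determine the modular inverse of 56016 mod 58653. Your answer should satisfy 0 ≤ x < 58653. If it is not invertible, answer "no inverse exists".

Compute gcd(56016, 58653):
58653 = 1·56016 + 2637
56016 = 21·2637 + 639
2637 = 4·639 + 81
639 = 7·81 + 72
81 = 1·72 + 9
72 = 8·9 + 0
gcd(56016, 58653) = 9 ≠ 1, so 56016 has no multiplicative inverse modulo 58653.

no inverse exists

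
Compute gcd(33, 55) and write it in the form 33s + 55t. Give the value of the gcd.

11

Apply Euclid's algorithm to 55 and 33:
55 = 1×33 + 22
33 = 1×22 + 11
22 = 2×11 + 0
gcd(33, 55) = 11.
Back-substituting:
11 = 33 − 22
11 = −55 + 2·33
So 11 = (-1)·55 + (2)·33.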